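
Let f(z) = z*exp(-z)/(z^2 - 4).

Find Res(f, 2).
Write f(z) = P(z)/Q(z) with P(z) = z*exp(-z) and Q(z) = z^2 - 4.
The denominator factors as Q(z) = (z - 2)*(z + 2), so z = 2 is a simple zero of Q and P is analytic there; z = 2 is therefore a simple pole and
  Res(f, z₀) = P(z₀)/Q'(z₀).

Q'(z) = 2*z, so Q'(2) = 4.
P(2) = 2*exp(-2).

Res(f, 2) = (2*exp(-2))/(4) = exp(-2)/2

Final answer: exp(-2)/2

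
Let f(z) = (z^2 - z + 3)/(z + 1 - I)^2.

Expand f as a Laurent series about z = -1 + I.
Put w = z - (-1 + I), i.e. z = w - 1 + I. The denominator is w^2, so it suffices to rewrite the numerator in powers of w.

P(z) = z^2 - z + 3
P(w - 1 + I) = 4 - 3*I + (-3 + 2*I)*w + w^2

Dividing each term by w^2:
  f = (4 - 3*I)/w^2 + (-3 + 2*I)/w + 1

Substituting back w = z + 1 - I:
  f(z) = (4 - 3*I)/(z + 1 - I)^2 + (-3 + 2*I)/(z + 1 - I) + 1

The series is finite because the numerator is a polynomial; the negative powers form the principal part, and the coefficient of 1/(z + 1 - I) gives Res(f, -1 + I) = -3 + 2*I.

Final answer: (4 - 3*I)/(z + 1 - I)^2 + (-3 + 2*I)/(z + 1 - I) + 1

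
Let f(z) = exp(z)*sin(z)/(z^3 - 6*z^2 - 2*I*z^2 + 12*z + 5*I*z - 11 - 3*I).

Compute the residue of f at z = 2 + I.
Write f(z) = P(z)/Q(z) with P(z) = exp(z)*sin(z) and Q(z) = z^3 - 6*z^2 - 2*I*z^2 + 12*z + 5*I*z - 11 - 3*I.
The denominator factors as Q(z) = (z - 1 + I)*(z - 3 - 2*I)*(z - 2 - I), so z = 2 + I is a simple zero of Q and P is analytic there; z = 2 + I is therefore a simple pole and
  Res(f, z₀) = P(z₀)/Q'(z₀).

Q'(z) = 3*z^2 - 12*z - 4*I*z + 12 + 5*I, so Q'(2 + I) = 1 - 3*I.
P(2 + I) = exp(2 + I)*sin(2 + I).

Res(f, 2 + I) = (exp(2 + I)*sin(2 + I))/(1 - 3*I) = (1/10 + 3*I/10)*exp(2 + I)*sin(2 + I)

Final answer: (1/10 + 3*I/10)*exp(2 + I)*sin(2 + I)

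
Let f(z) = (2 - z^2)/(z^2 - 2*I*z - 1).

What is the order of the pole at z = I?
Factor the denominator:
  z^2 - 2*I*z - 1 = (z - I)^2

The numerator P(z) = 2 - z^2 has P(I) = 3 ≠ 0, so no factor of (z - I) cancels.
Near z = I we can therefore write f(z) = g(z)/(z - I)^2 with g analytic at I and g(I) ≠ 0 (g is just the numerator).

Hence z = I is a pole of order 2.

Final answer: 2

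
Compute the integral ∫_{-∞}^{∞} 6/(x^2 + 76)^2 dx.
3*sqrt(19)*pi/2888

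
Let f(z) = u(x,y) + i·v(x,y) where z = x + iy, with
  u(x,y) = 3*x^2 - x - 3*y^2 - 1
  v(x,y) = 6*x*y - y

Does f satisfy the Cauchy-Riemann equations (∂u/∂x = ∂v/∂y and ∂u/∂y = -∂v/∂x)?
∂u/∂x = 6*x - 1
∂v/∂y = 6*x - 1
∂u/∂y = -6*y
∂v/∂x = 6*y
∂u/∂x = ∂v/∂y and ∂u/∂y = -∂v/∂x hold identically; f is analytic.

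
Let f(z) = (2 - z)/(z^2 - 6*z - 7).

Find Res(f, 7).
-5/8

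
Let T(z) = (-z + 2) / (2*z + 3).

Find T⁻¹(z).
(-3*z + 2)/(2*z + 1)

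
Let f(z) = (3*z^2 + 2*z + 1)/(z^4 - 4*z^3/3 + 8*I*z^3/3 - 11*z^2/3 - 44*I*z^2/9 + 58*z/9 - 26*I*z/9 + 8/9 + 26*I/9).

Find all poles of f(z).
{-1 - I, -I, 1/3 - I, 2 + I/3}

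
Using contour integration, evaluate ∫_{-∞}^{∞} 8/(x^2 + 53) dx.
8*sqrt(53)*pi/53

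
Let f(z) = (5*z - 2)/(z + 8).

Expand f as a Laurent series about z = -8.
Put w = z - (-8), i.e. z = w - 8. The denominator is w, so it suffices to rewrite the numerator in powers of w.

P(z) = 5*z - 2
P(w - 8) = -42 + 5*w

Dividing each term by w:
  f = -42/w + 5

Substituting back w = z + 8:
  f(z) = -42/(z + 8) + 5

The series is finite because the numerator is a polynomial; the negative powers form the principal part, and the coefficient of 1/(z + 8) gives Res(f, -8) = -42.

Final answer: -42/(z + 8) + 5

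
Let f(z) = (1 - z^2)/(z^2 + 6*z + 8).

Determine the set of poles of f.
The singularities of f are the zeros of the denominator. Factoring,
  z^2 + 6*z + 8 = (z + 2)*(z + 4)
so the candidates are z = -2, z = -4.

Check the numerator P(z) = 1 - z^2 at each one:
  P(-2) = -3 ≠ 0, so z = -2 is a (simple) pole.
  P(-4) = -15 ≠ 0, so z = -4 is a (simple) pole.

Poles of f: {-4, -2}

Final answer: {-4, -2}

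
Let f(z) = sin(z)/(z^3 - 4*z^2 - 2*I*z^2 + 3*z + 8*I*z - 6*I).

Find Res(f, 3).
Write f(z) = P(z)/Q(z) with P(z) = sin(z) and Q(z) = z^3 - 4*z^2 - 2*I*z^2 + 3*z + 8*I*z - 6*I.
The denominator factors as Q(z) = (z - 1)*(z - 2*I)*(z - 3), so z = 3 is a simple zero of Q and P is analytic there; z = 3 is therefore a simple pole and
  Res(f, z₀) = P(z₀)/Q'(z₀).

Q'(z) = 3*z^2 - 8*z - 4*I*z + 3 + 8*I, so Q'(3) = 6 - 4*I.
P(3) = sin(3).

Res(f, 3) = (sin(3))/(6 - 4*I) = (3/26 + I/13)*sin(3)

Final answer: (3/26 + I/13)*sin(3)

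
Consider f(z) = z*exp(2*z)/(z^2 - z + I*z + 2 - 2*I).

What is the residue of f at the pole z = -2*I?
(3/5 + I/5)*exp(-4*I)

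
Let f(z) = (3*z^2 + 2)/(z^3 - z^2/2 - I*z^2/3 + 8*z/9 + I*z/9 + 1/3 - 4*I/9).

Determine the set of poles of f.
The singularities of f are the zeros of the denominator. Factoring,
  z^3 - z^2/2 - I*z^2/3 + 8*z/9 + I*z/9 + 1/3 - 4*I/9 = (z - 1/3 + I)*(z + 1/3 - I/3)*(z - 1/2 - I)
so the candidates are z = 1/3 - I, z = -1/3 + I/3, z = 1/2 + I.

Check the numerator P(z) = 3*z^2 + 2 at each one:
  P(1/3 - I) = -2/3 - 2*I ≠ 0, so z = 1/3 - I is a (simple) pole.
  P(-1/3 + I/3) = 2 - 2*I/3 ≠ 0, so z = -1/3 + I/3 is a (simple) pole.
  P(1/2 + I) = -1/4 + 3*I ≠ 0, so z = 1/2 + I is a (simple) pole.

Poles of f: {-1/3 + I/3, 1/3 - I, 1/2 + I}

Final answer: {-1/3 + I/3, 1/3 - I, 1/2 + I}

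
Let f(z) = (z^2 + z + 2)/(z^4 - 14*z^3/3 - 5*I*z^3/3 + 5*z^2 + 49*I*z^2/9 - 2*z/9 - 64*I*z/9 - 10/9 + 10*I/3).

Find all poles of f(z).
{-1/3 + I, 1 - I/3, 1, 3 + I}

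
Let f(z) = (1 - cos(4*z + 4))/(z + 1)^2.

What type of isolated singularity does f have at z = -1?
Let u = z + 1. The argument of cos is 4*z + 4 = 4u, so
  f = (1 - cos(4u))/u^2 = ((4u)^2/2 - (4u)^4/24 + ...)/u^2 = 8 - (32/3)*u^2 + ...
The Laurent expansion about u = 0 has no negative powers; equivalently lim_{z→-1} f(z) = 8 exists and is finite.
So the singularity is removable.

Final answer: removable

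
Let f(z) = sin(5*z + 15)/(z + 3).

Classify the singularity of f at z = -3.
removable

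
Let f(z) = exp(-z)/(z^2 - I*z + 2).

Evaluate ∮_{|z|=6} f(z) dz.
By the residue theorem, ∮_C f(z) dz = 2πi · (sum of the residues of f at the poles inside |z| = 6).

The denominator factors as (z - 2*I)*(z + I), so the singularities of f are simple poles at z = 2*I, z = -I.
  |2*I|² = 4 < 36 = 6², so this pole is inside the contour.
  |-I|² = 1 < 36 = 6², so this pole is inside the contour.

With P(z) = exp(-z) and Q(z) = z^2 - I*z + 2, each pole is simple, so Res(f, z₀) = P(z₀)/Q'(z₀) with Q'(z) = 2*z - I.
  Res(f, 2*I) = P(2*I)/Q'(2*I) = (exp(-2*I))/(3*I) = -I*exp(-2*I)/3
  Res(f, -I) = P(-I)/Q'(-I) = (exp(I))/(-3*I) = I*exp(I)/3

Sum of residues inside C: -I*exp(-2*I)/3 + I*exp(I)/3
∮_C f(z) dz = 2πi · (-I*exp(-2*I)/3 + I*exp(I)/3) = 2*pi*exp(-2*I)/3 - 2*pi*exp(I)/3

Final answer: 2*pi*exp(-2*I)/3 - 2*pi*exp(I)/3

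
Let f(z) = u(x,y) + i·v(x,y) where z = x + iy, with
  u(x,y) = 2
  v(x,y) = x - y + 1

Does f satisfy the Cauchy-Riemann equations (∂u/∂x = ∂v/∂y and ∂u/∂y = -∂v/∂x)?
∂u/∂x = 0
∂v/∂y = -1
∂u/∂y = 0
∂v/∂x = 1
∂u/∂x ≠ ∂v/∂y and ∂u/∂y ≠ -∂v/∂x; the Cauchy-Riemann equations are not satisfied, so f is not analytic.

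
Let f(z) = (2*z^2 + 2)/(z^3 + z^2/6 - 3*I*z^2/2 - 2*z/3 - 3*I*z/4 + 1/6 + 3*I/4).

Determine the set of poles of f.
{-1, 1/3 + 3*I/2, 1/2}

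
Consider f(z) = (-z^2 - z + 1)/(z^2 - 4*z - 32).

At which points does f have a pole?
{-4, 8}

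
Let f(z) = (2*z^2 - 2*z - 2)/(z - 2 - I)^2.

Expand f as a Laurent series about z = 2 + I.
Put w = z - (2 + I), i.e. z = w + 2 + I. The denominator is w^2, so it suffices to rewrite the numerator in powers of w.

P(z) = 2*z^2 - 2*z - 2
P(w + 2 + I) = 6*I + (6 + 4*I)*w + 2*w^2

Dividing each term by w^2:
  f = 6*I/w^2 + (6 + 4*I)/w + 2

Substituting back w = z - 2 - I:
  f(z) = 6*I/(z - 2 - I)^2 + (6 + 4*I)/(z - 2 - I) + 2

The series is finite because the numerator is a polynomial; the negative powers form the principal part, and the coefficient of 1/(z - 2 - I) gives Res(f, 2 + I) = 6 + 4*I.

Final answer: 6*I/(z - 2 - I)^2 + (6 + 4*I)/(z - 2 - I) + 2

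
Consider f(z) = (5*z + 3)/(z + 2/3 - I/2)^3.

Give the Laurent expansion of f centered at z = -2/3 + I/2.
Put w = z - (-2/3 + I/2), i.e. z = w - 2/3 + I/2. The denominator is w^3, so it suffices to rewrite the numerator in powers of w.

P(z) = 5*z + 3
P(w - 2/3 + I/2) = -1/3 + 5*I/2 + 5*w

Dividing each term by w^3:
  f = (-1/3 + 5*I/2)/w^3 + 5/w^2

Substituting back w = z + 2/3 - I/2:
  f(z) = (-1/3 + 5*I/2)/(z + 2/3 - I/2)^3 + 5/(z + 2/3 - I/2)^2

The series is finite because the numerator is a polynomial; the negative powers form the principal part.

Final answer: (-1/3 + 5*I/2)/(z + 2/3 - I/2)^3 + 5/(z + 2/3 - I/2)^2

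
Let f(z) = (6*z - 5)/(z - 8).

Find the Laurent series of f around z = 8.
Put w = z - (8), i.e. z = w + 8. The denominator is w, so it suffices to rewrite the numerator in powers of w.

P(z) = 6*z - 5
P(w + 8) = 43 + 6*w

Dividing each term by w:
  f = 43/w + 6

Substituting back w = z - 8:
  f(z) = 43/(z - 8) + 6

The series is finite because the numerator is a polynomial; the negative powers form the principal part, and the coefficient of 1/(z - 8) gives Res(f, 8) = 43.

Final answer: 43/(z - 8) + 6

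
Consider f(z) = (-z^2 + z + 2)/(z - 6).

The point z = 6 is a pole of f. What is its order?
1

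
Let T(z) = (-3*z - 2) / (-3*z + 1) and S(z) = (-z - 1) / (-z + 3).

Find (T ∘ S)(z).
(T ∘ S)(z) = T(S(z)) = ((-3)*S(z) + (-2))/((-3)*S(z) + (1)). Multiply numerator and denominator by -z + 3:
  numerator:   (-3)*(-z - 1) + (-2)*(-z + 3) = 5*z - 3
  denominator: (-3)*(-z - 1) + (1)*(-z + 3) = 2*z + 6
(T ∘ S)(z) = (5*z - 3)/(2*z + 6)

Final answer: (5*z - 3)/(2*z + 6)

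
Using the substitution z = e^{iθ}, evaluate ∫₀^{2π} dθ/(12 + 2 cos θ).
Let J = ∫₀^{2π} dθ/(12 + 2 cos θ).
Put z = e^{iθ}: then cos θ = (z + 1/z)/2, dθ = dz/(iz), and z runs once counterclockwise around |z| = 1:
  J = ∮_{|z|=1} 1/(12 + 2*(z + 1/z)/2) · dz/(iz) = (2/i) ∮_{|z|=1} dz/(2*z^2 + 24*z + 2).
The roots of 2*z^2 + 24*z + 2 are z = (-12 ± sqrt(12^2 - 2^2))/2, with sqrt(140) = 2*sqrt(35); their product is 1, so only z₊ = -6 + sqrt(35) lies inside the unit circle (z₋ = -6 - sqrt(35) lies outside).
z₊ is a simple zero of q(z) = 2*z^2 + 24*z + 2, so Res(1/q, z₊) = 1/q'(z₊) with q'(z) = 4*z + 24; and q'(z₊) = 2*(z₊ - z₋) = 4*sqrt(35).
Therefore J = (2/i) · 2πi · 1/(4*sqrt(35)) = 2*pi/(2*sqrt(35)) = sqrt(35)*pi/35

Final answer: sqrt(35)*pi/35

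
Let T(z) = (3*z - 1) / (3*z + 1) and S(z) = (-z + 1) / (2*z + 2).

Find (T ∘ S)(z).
(T ∘ S)(z) = T(S(z)) = ((3)*S(z) + (-1))/((3)*S(z) + (1)). Multiply numerator and denominator by 2*z + 2:
  numerator:   (3)*(-z + 1) + (-1)*(2*z + 2) = -5*z + 1
  denominator: (3)*(-z + 1) + (1)*(2*z + 2) = -z + 5
(T ∘ S)(z) = (-5*z + 1)/(-z + 5) = (5*z - 1)/(z - 5)

Final answer: (5*z - 1)/(z - 5)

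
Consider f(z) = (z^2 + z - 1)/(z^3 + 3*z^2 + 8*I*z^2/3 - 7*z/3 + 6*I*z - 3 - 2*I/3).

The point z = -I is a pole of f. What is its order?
Factor the denominator:
  z^3 + 3*z^2 + 8*I*z^2/3 - 7*z/3 + 6*I*z - 3 - 2*I/3 = (z + I)^2*(z + 3 + 2*I/3)

The numerator P(z) = z^2 + z - 1 has P(-I) = -2 - I ≠ 0, so no factor of (z + I) cancels.
Near z = -I we can therefore write f(z) = g(z)/(z + I)^2 with g analytic at -I and g(-I) ≠ 0 (g is the numerator divided by the remaining denominator factors).

Hence z = -I is a pole of order 2.

Final answer: 2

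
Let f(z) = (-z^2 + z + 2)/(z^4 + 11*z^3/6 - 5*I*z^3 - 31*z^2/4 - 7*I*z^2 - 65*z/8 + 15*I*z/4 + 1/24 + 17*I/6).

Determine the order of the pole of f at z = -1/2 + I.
Factor the denominator:
  z^4 + 11*z^3/6 - 5*I*z^3 - 31*z^2/4 - 7*I*z^2 - 65*z/8 + 15*I*z/4 + 1/24 + 17*I/6 = (z + 1/2 - I)^3*(z + 1/3 - 2*I)

The numerator P(z) = -z^2 + z + 2 has P(-1/2 + I) = 9/4 + 2*I ≠ 0, so no factor of (z + 1/2 - I) cancels.
Near z = -1/2 + I we can therefore write f(z) = g(z)/(z + 1/2 - I)^3 with g analytic at -1/2 + I and g(-1/2 + I) ≠ 0 (g is the numerator divided by the remaining denominator factors).

Hence z = -1/2 + I is a pole of order 3.

Final answer: 3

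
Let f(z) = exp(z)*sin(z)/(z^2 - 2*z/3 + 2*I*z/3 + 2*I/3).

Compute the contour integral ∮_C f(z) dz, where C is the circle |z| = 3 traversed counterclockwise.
By the residue theorem, ∮_C f(z) dz = 2πi · (sum of the residues of f at the poles inside |z| = 3).

The denominator factors as (z + 1/3 - I/3)*(z - 1 + I), so the singularities of f are simple poles at z = -1/3 + I/3, z = 1 - I.
  |-1/3 + I/3|² = 2/9 < 9 = 3², so this pole is inside the contour.
  |1 - I|² = 2 < 9 = 3², so this pole is inside the contour.

With P(z) = exp(z)*sin(z) and Q(z) = z^2 - 2*z/3 + 2*I*z/3 + 2*I/3, each pole is simple, so Res(f, z₀) = P(z₀)/Q'(z₀) with Q'(z) = 2*z - 2/3 + 2*I/3.
  Res(f, -1/3 + I/3) = P(-1/3 + I/3)/Q'(-1/3 + I/3) = (-exp(-1/3 + I/3)*sin(1/3 - I/3))/(-4/3 + 4*I/3) = (3/8 + 3*I/8)*exp(-1/3 + I/3)*sin(1/3 - I/3)
  Res(f, 1 - I) = P(1 - I)/Q'(1 - I) = (exp(1 - I)*sin(1 - I))/(4/3 - 4*I/3) = (3/8 + 3*I/8)*exp(1 - I)*sin(1 - I)

Sum of residues inside C: (3/8 + 3*I/8)*exp(1 - I)*sin(1 - I) + (3/8 + 3*I/8)*exp(-1/3 + I/3)*sin(1/3 - I/3)
∮_C f(z) dz = 2πi · ((3/8 + 3*I/8)*exp(1 - I)*sin(1 - I) + (3/8 + 3*I/8)*exp(-1/3 + I/3)*sin(1/3 - I/3)) = pi*(-3/4 + 3*I/4)*exp(-1/3 + I/3)*sin(1/3 - I/3) + pi*(-3/4 + 3*I/4)*exp(1 - I)*sin(1 - I)

Final answer: pi*(-3/4 + 3*I/4)*exp(-1/3 + I/3)*sin(1/3 - I/3) + pi*(-3/4 + 3*I/4)*exp(1 - I)*sin(1 - I)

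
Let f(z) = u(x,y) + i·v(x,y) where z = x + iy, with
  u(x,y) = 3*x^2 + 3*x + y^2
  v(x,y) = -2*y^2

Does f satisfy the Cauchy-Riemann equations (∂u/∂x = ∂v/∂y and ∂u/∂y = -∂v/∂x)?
∂u/∂x = 6*x + 3
∂v/∂y = -4*y
∂u/∂y = 2*y
∂v/∂x = 0
∂u/∂x ≠ ∂v/∂y and ∂u/∂y ≠ -∂v/∂x; the Cauchy-Riemann equations are not satisfied, so f is not analytic.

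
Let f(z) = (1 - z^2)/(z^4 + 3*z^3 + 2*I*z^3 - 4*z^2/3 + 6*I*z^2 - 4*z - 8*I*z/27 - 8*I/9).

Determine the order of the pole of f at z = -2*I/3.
Factor the denominator:
  z^4 + 3*z^3 + 2*I*z^3 - 4*z^2/3 + 6*I*z^2 - 4*z - 8*I*z/27 - 8*I/9 = (z + 2*I/3)^3*(z + 3)

The numerator P(z) = 1 - z^2 has P(-2*I/3) = 13/9 ≠ 0, so no factor of (z + 2*I/3) cancels.
Near z = -2*I/3 we can therefore write f(z) = g(z)/(z + 2*I/3)^3 with g analytic at -2*I/3 and g(-2*I/3) ≠ 0 (g is the numerator divided by the remaining denominator factors).

Hence z = -2*I/3 is a pole of order 3.

Final answer: 3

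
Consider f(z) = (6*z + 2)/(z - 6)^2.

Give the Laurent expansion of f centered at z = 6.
Put w = z - (6), i.e. z = w + 6. The denominator is w^2, so it suffices to rewrite the numerator in powers of w.

P(z) = 6*z + 2
P(w + 6) = 38 + 6*w

Dividing each term by w^2:
  f = 38/w^2 + 6/w

Substituting back w = z - 6:
  f(z) = 38/(z - 6)^2 + 6/(z - 6)

The series is finite because the numerator is a polynomial; the negative powers form the principal part, and the coefficient of 1/(z - 6) gives Res(f, 6) = 6.

Final answer: 38/(z - 6)^2 + 6/(z - 6)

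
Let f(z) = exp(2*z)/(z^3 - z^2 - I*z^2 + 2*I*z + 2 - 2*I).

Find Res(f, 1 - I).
Write f(z) = P(z)/Q(z) with P(z) = exp(2*z) and Q(z) = z^3 - z^2 - I*z^2 + 2*I*z + 2 - 2*I.
The denominator factors as Q(z) = (z + 1 - I)*(z - 1 - I)*(z - 1 + I), so z = 1 - I is a simple zero of Q and P is analytic there; z = 1 - I is therefore a simple pole and
  Res(f, z₀) = P(z₀)/Q'(z₀).

Q'(z) = 3*z^2 - 2*z - 2*I*z + 2*I, so Q'(1 - I) = -4 - 4*I.
P(1 - I) = exp(2 - 2*I).

Res(f, 1 - I) = (exp(2 - 2*I))/(-4 - 4*I) = (-1/8 + I/8)*exp(2 - 2*I)

Final answer: (-1/8 + I/8)*exp(2 - 2*I)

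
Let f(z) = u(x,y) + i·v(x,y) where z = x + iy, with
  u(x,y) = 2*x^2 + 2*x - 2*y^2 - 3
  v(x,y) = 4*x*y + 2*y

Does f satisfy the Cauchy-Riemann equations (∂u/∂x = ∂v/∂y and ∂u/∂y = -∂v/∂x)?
∂u/∂x = 4*x + 2
∂v/∂y = 4*x + 2
∂u/∂y = -4*y
∂v/∂x = 4*y
∂u/∂x = ∂v/∂y and ∂u/∂y = -∂v/∂x hold identically; f is analytic.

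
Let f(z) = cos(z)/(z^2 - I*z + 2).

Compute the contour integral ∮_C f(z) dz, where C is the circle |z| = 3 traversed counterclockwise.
-2*pi*cosh(1)/3 + 2*pi*cosh(2)/3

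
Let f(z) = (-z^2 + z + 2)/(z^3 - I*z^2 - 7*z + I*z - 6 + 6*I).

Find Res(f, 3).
Write f(z) = P(z)/Q(z) with P(z) = -z^2 + z + 2 and Q(z) = z^3 - I*z^2 - 7*z + I*z - 6 + 6*I.
The denominator factors as Q(z) = (z - 3)*(z + 1 - I)*(z + 2), so z = 3 is a simple zero of Q and P is analytic there; z = 3 is therefore a simple pole and
  Res(f, z₀) = P(z₀)/Q'(z₀).

Q'(z) = 3*z^2 - 2*I*z - 7 + I, so Q'(3) = 20 - 5*I.
P(3) = -4.

Res(f, 3) = (-4)/(20 - 5*I) = -16/85 - 4*I/85

Final answer: -16/85 - 4*I/85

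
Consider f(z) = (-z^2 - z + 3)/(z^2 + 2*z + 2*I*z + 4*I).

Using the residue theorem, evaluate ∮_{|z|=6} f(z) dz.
By the residue theorem, ∮_C f(z) dz = 2πi · (sum of the residues of f at the poles inside |z| = 6).

The denominator factors as (z + 2*I)*(z + 2), so the singularities of f are simple poles at z = -2*I, z = -2.
  |-2*I|² = 4 < 36 = 6², so this pole is inside the contour.
  |-2|² = 4 < 36 = 6², so this pole is inside the contour.

With P(z) = -z^2 - z + 3 and Q(z) = z^2 + 2*z + 2*I*z + 4*I, each pole is simple, so Res(f, z₀) = P(z₀)/Q'(z₀) with Q'(z) = 2*z + 2 + 2*I.
  Res(f, -2*I) = P(-2*I)/Q'(-2*I) = (7 + 2*I)/(2 - 2*I) = 5/4 + 9*I/4
  Res(f, -2) = P(-2)/Q'(-2) = (1)/(-2 + 2*I) = -1/4 - I/4

Sum of residues inside C: 1 + 2*I
∮_C f(z) dz = 2πi · (1 + 2*I) = pi*(-4 + 2*I)

Final answer: pi*(-4 + 2*I)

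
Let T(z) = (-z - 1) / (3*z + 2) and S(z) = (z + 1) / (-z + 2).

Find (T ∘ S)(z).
(T ∘ S)(z) = T(S(z)) = ((-1)*S(z) + (-1))/((3)*S(z) + (2)). Multiply numerator and denominator by -z + 2:
  numerator:   (-1)*(z + 1) + (-1)*(-z + 2) = -3
  denominator: (3)*(z + 1) + (2)*(-z + 2) = z + 7
(T ∘ S)(z) = -3/(z + 7)

Final answer: -3/(z + 7)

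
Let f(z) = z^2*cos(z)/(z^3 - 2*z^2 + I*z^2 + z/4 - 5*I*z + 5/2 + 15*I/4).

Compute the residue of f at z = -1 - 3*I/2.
(157/610 + 82*I/305)*cos(1 + 3*I/2)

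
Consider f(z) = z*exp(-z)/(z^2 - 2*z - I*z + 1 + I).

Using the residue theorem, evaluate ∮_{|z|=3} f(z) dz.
By the residue theorem, ∮_C f(z) dz = 2πi · (sum of the residues of f at the poles inside |z| = 3).

The denominator factors as (z - 1 - I)*(z - 1), so the singularities of f are simple poles at z = 1 + I, z = 1.
  |1 + I|² = 2 < 9 = 3², so this pole is inside the contour.
  |1|² = 1 < 9 = 3², so this pole is inside the contour.

With P(z) = z*exp(-z) and Q(z) = z^2 - 2*z - I*z + 1 + I, each pole is simple, so Res(f, z₀) = P(z₀)/Q'(z₀) with Q'(z) = 2*z - 2 - I.
  Res(f, 1 + I) = P(1 + I)/Q'(1 + I) = ((1 + I)*exp(-1 - I))/(I) = (1 - I)*exp(-1 - I)
  Res(f, 1) = P(1)/Q'(1) = (exp(-1))/(-I) = I*exp(-1)

Sum of residues inside C: (1 - I)*exp(-1 - I) + I*exp(-1)
∮_C f(z) dz = 2πi · ((1 - I)*exp(-1 - I) + I*exp(-1)) = -2*pi*exp(-1) + pi*(2 + 2*I)*exp(-1 - I)

Final answer: -2*pi*exp(-1) + pi*(2 + 2*I)*exp(-1 - I)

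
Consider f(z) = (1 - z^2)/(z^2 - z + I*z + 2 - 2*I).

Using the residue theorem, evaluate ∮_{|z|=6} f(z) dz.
By the residue theorem, ∮_C f(z) dz = 2πi · (sum of the residues of f at the poles inside |z| = 6).

The denominator factors as (z + 2*I)*(z - 1 - I), so the singularities of f are simple poles at z = -2*I, z = 1 + I.
  |-2*I|² = 4 < 36 = 6², so this pole is inside the contour.
  |1 + I|² = 2 < 36 = 6², so this pole is inside the contour.

With P(z) = 1 - z^2 and Q(z) = z^2 - z + I*z + 2 - 2*I, each pole is simple, so Res(f, z₀) = P(z₀)/Q'(z₀) with Q'(z) = 2*z - 1 + I.
  Res(f, -2*I) = P(-2*I)/Q'(-2*I) = (5)/(-1 - 3*I) = -1/2 + 3*I/2
  Res(f, 1 + I) = P(1 + I)/Q'(1 + I) = (1 - 2*I)/(1 + 3*I) = -1/2 - I/2

Sum of residues inside C: -1 + I
∮_C f(z) dz = 2πi · (-1 + I) = pi*(-2 - 2*I)

Final answer: pi*(-2 - 2*I)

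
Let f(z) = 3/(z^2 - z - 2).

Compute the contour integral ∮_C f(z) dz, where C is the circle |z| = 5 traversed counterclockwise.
By the residue theorem, ∮_C f(z) dz = 2πi · (sum of the residues of f at the poles inside |z| = 5).

The denominator factors as (z - 2)*(z + 1), so the singularities of f are simple poles at z = 2, z = -1.
  |2|² = 4 < 25 = 5², so this pole is inside the contour.
  |-1|² = 1 < 25 = 5², so this pole is inside the contour.

With P(z) = 3 and Q(z) = z^2 - z - 2, each pole is simple, so Res(f, z₀) = P(z₀)/Q'(z₀) with Q'(z) = 2*z - 1.
  Res(f, 2) = P(2)/Q'(2) = (3)/(3) = 1
  Res(f, -1) = P(-1)/Q'(-1) = (3)/(-3) = -1

Sum of residues inside C: 0
∮_C f(z) dz = 2πi · (0) = 0

Final answer: 0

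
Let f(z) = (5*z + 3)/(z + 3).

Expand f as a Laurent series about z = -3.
Put w = z - (-3), i.e. z = w - 3. The denominator is w, so it suffices to rewrite the numerator in powers of w.

P(z) = 5*z + 3
P(w - 3) = -12 + 5*w

Dividing each term by w:
  f = -12/w + 5

Substituting back w = z + 3:
  f(z) = -12/(z + 3) + 5

The series is finite because the numerator is a polynomial; the negative powers form the principal part, and the coefficient of 1/(z + 3) gives Res(f, -3) = -12.

Final answer: -12/(z + 3) + 5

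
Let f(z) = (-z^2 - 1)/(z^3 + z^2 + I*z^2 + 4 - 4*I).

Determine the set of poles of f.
The singularities of f are the zeros of the denominator. Factoring,
  z^3 + z^2 + I*z^2 + 4 - 4*I = (z + 2*I)*(z - 1 - I)*(z + 2)
so the candidates are z = -2*I, z = 1 + I, z = -2.

Check the numerator P(z) = -z^2 - 1 at each one:
  P(-2*I) = 3 ≠ 0, so z = -2*I is a (simple) pole.
  P(1 + I) = -1 - 2*I ≠ 0, so z = 1 + I is a (simple) pole.
  P(-2) = -5 ≠ 0, so z = -2 is a (simple) pole.

Poles of f: {-2, -2*I, 1 + I}

Final answer: {-2, -2*I, 1 + I}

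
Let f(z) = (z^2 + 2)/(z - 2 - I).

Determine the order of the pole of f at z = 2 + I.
Factor the denominator:
  z - 2 - I = (z - 2 - I)

The numerator P(z) = z^2 + 2 has P(2 + I) = 5 + 4*I ≠ 0, so no factor of (z - 2 - I) cancels.
Near z = 2 + I we can therefore write f(z) = g(z)/(z - 2 - I) with g analytic at 2 + I and g(2 + I) ≠ 0 (g is just the numerator).

Hence z = 2 + I is a pole of order 1.

Final answer: 1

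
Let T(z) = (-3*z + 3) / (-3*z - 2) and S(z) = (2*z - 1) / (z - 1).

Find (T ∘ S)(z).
(T ∘ S)(z) = T(S(z)) = ((-3)*S(z) + (3))/((-3)*S(z) + (-2)). Multiply numerator and denominator by z - 1:
  numerator:   (-3)*(2*z - 1) + (3)*(z - 1) = -3*z
  denominator: (-3)*(2*z - 1) + (-2)*(z - 1) = -8*z + 5
(T ∘ S)(z) = -3*z/(-8*z + 5) = 3*z/(8*z - 5)

Final answer: 3*z/(8*z - 5)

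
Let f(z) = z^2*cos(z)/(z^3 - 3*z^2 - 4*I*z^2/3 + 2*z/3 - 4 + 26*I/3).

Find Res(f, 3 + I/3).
Write f(z) = P(z)/Q(z) with P(z) = z^2*cos(z) and Q(z) = z^3 - 3*z^2 - 4*I*z^2/3 + 2*z/3 - 4 + 26*I/3.
The denominator factors as Q(z) = (z + 1 + I)*(z - 3 - I/3)*(z - 1 - 2*I), so z = 3 + I/3 is a simple zero of Q and P is analytic there; z = 3 + I/3 is therefore a simple pole and
  Res(f, z₀) = P(z₀)/Q'(z₀).

Q'(z) = 3*z^2 - 6*z - 8*I*z/3 + 2/3, so Q'(3 + I/3) = 92/9 - 4*I.
P(3 + I/3) = (80/9 + 2*I)*cos(3 + I/3).

Res(f, 3 + I/3) = ((80/9 + 2*I)*cos(3 + I/3))/(92/9 - 4*I) = (839/1220 + 567*I/1220)*cos(3 + I/3)

Final answer: (839/1220 + 567*I/1220)*cos(3 + I/3)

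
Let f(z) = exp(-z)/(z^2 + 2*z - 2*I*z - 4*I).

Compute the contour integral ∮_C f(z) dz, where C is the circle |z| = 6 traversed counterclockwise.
By the residue theorem, ∮_C f(z) dz = 2πi · (sum of the residues of f at the poles inside |z| = 6).

The denominator factors as (z + 2)*(z - 2*I), so the singularities of f are simple poles at z = -2, z = 2*I.
  |-2|² = 4 < 36 = 6², so this pole is inside the contour.
  |2*I|² = 4 < 36 = 6², so this pole is inside the contour.

With P(z) = exp(-z) and Q(z) = z^2 + 2*z - 2*I*z - 4*I, each pole is simple, so Res(f, z₀) = P(z₀)/Q'(z₀) with Q'(z) = 2*z + 2 - 2*I.
  Res(f, -2) = P(-2)/Q'(-2) = (exp(2))/(-2 - 2*I) = (-1/4 + I/4)*exp(2)
  Res(f, 2*I) = P(2*I)/Q'(2*I) = (exp(-2*I))/(2 + 2*I) = (1/4 - I/4)*exp(-2*I)

Sum of residues inside C: (1/4 - I/4)*exp(-2*I) + (-1/4 + I/4)*exp(2)
∮_C f(z) dz = 2πi · ((1/4 - I/4)*exp(-2*I) + (-1/4 + I/4)*exp(2)) = pi*(-1/2 - I/2)*exp(2) + pi*(1/2 + I/2)*exp(-2*I)

Final answer: pi*(-1/2 - I/2)*exp(2) + pi*(1/2 + I/2)*exp(-2*I)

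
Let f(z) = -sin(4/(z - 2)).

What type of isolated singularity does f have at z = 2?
essential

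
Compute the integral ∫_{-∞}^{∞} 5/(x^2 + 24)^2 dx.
5*sqrt(6)*pi/576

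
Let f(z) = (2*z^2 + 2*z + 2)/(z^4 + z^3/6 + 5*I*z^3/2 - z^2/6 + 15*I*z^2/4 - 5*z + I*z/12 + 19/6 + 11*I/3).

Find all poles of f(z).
The singularities of f are the zeros of the denominator. Factoring,
  z^4 + z^3/6 + 5*I*z^3/2 - z^2/6 + 15*I*z^2/4 - 5*z + I*z/12 + 19/6 + 11*I/3 = (z + 3/2 - I)*(z + 2*I)*(z - 1 + 2*I)*(z - 1/3 - I/2)
so the candidates are z = -3/2 + I, z = -2*I, z = 1 - 2*I, z = 1/3 + I/2.

Check the numerator P(z) = 2*z^2 + 2*z + 2 at each one:
  P(-3/2 + I) = 3/2 - 4*I ≠ 0, so z = -3/2 + I is a (simple) pole.
  P(-2*I) = -6 - 4*I ≠ 0, so z = -2*I is a (simple) pole.
  P(1 - 2*I) = -2 - 12*I ≠ 0, so z = 1 - 2*I is a (simple) pole.
  P(1/3 + I/2) = 43/18 + 5*I/3 ≠ 0, so z = 1/3 + I/2 is a (simple) pole.

Poles of f: {-3/2 + I, -2*I, 1/3 + I/2, 1 - 2*I}

Final answer: {-3/2 + I, -2*I, 1/3 + I/2, 1 - 2*I}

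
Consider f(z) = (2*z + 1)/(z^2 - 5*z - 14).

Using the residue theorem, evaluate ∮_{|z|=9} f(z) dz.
By the residue theorem, ∮_C f(z) dz = 2πi · (sum of the residues of f at the poles inside |z| = 9).

The denominator factors as (z - 7)*(z + 2), so the singularities of f are simple poles at z = 7, z = -2.
  |7|² = 49 < 81 = 9², so this pole is inside the contour.
  |-2|² = 4 < 81 = 9², so this pole is inside the contour.

With P(z) = 2*z + 1 and Q(z) = z^2 - 5*z - 14, each pole is simple, so Res(f, z₀) = P(z₀)/Q'(z₀) with Q'(z) = 2*z - 5.
  Res(f, 7) = P(7)/Q'(7) = (15)/(9) = 5/3
  Res(f, -2) = P(-2)/Q'(-2) = (-3)/(-9) = 1/3

Sum of residues inside C: 2
∮_C f(z) dz = 2πi · (2) = 4*I*pi

Final answer: 4*I*pi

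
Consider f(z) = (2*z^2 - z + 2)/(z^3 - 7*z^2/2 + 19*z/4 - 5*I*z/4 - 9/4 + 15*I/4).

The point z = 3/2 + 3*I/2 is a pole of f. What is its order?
Factor the denominator:
  z^3 - 7*z^2/2 + 19*z/4 - 5*I*z/4 - 9/4 + 15*I/4 = (z - 3/2 - 3*I/2)*(z + I)*(z - 2 + I/2)

The numerator P(z) = 2*z^2 - z + 2 has P(3/2 + 3*I/2) = 1/2 + 15*I/2 ≠ 0, so no factor of (z - 3/2 - 3*I/2) cancels.
Near z = 3/2 + 3*I/2 we can therefore write f(z) = g(z)/(z - 3/2 - 3*I/2) with g analytic at 3/2 + 3*I/2 and g(3/2 + 3*I/2) ≠ 0 (g is the numerator divided by the remaining denominator factors).

Hence z = 3/2 + 3*I/2 is a pole of order 1.

Final answer: 1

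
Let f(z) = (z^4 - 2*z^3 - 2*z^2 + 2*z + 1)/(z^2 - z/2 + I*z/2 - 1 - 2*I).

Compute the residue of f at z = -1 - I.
Write f(z) = P(z)/Q(z) with P(z) = z^4 - 2*z^3 - 2*z^2 + 2*z + 1 and Q(z) = z^2 - z/2 + I*z/2 - 1 - 2*I.
The denominator factors as Q(z) = (z - 3/2 - I/2)*(z + 1 + I), so z = -1 - I is a simple zero of Q and P is analytic there; z = -1 - I is therefore a simple pole and
  Res(f, z₀) = P(z₀)/Q'(z₀).

Q'(z) = 2*z - 1/2 + I/2, so Q'(-1 - I) = -5/2 - 3*I/2.
P(-1 - I) = -9 - 2*I.

Res(f, -1 - I) = (-9 - 2*I)/(-5/2 - 3*I/2) = 3 - I

Final answer: 3 - I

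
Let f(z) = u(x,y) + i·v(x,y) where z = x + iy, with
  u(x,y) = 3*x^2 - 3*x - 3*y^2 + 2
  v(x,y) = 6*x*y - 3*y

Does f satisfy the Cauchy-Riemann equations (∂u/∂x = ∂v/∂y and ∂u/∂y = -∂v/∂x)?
∂u/∂x = 6*x - 3
∂v/∂y = 6*x - 3
∂u/∂y = -6*y
∂v/∂x = 6*y
∂u/∂x = ∂v/∂y and ∂u/∂y = -∂v/∂x hold identically; f is analytic.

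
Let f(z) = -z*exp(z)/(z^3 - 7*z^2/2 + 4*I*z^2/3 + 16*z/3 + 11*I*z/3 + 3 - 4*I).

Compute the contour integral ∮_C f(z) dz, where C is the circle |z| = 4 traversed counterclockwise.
By the residue theorem, ∮_C f(z) dz = 2πi · (sum of the residues of f at the poles inside |z| = 4).

The denominator factors as (z - 3 + 3*I)*(z - 1 - I)*(z + 1/2 - 2*I/3), so the singularities of f are simple poles at z = 3 - 3*I, z = 1 + I, z = -1/2 + 2*I/3.
  |3 - 3*I|² = 18 > 16 = 4², so this pole is outside the contour.
  |1 + I|² = 2 < 16 = 4², so this pole is inside the contour.
  |-1/2 + 2*I/3|² = 25/36 < 16 = 4², so this pole is inside the contour.

With P(z) = -z*exp(z) and Q(z) = z^3 - 7*z^2/2 + 4*I*z^2/3 + 16*z/3 + 11*I*z/3 + 3 - 4*I, each pole is simple, so Res(f, z₀) = P(z₀)/Q'(z₀) with Q'(z) = 3*z^2 - 7*z + 8*I*z/3 + 16/3 + 11*I/3.
  Res(f, 1 + I) = P(1 + I)/Q'(1 + I) = ((-1 - I)*exp(1 + I))/(-13/3 + 16*I/3) = (-9/425 + 87*I/425)*exp(1 + I)
  Res(f, -1/2 + 2*I/3) = P(-1/2 + 2*I/3)/Q'(-1/2 + 2*I/3) = ((1/2 - 2*I/3)*exp(-1/2 + 2*I/3))/(233/36 - 13*I/3) = (7938/78625 - 2784*I/78625)*exp(-1/2 + 2*I/3)

Sum of residues inside C: (7938/78625 - 2784*I/78625)*exp(-1/2 + 2*I/3) + (-9/425 + 87*I/425)*exp(1 + I)
∮_C f(z) dz = 2πi · ((7938/78625 - 2784*I/78625)*exp(-1/2 + 2*I/3) + (-9/425 + 87*I/425)*exp(1 + I)) = pi*(-174/425 - 18*I/425)*exp(1 + I) + pi*(5568/78625 + 15876*I/78625)*exp(-1/2 + 2*I/3)

Final answer: pi*(-174/425 - 18*I/425)*exp(1 + I) + pi*(5568/78625 + 15876*I/78625)*exp(-1/2 + 2*I/3)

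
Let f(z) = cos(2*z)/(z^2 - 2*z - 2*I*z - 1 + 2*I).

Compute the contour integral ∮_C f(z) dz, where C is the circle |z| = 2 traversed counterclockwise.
By the residue theorem, ∮_C f(z) dz = 2πi · (sum of the residues of f at the poles inside |z| = 2).

The denominator factors as (z - I)*(z - 2 - I), so the singularities of f are simple poles at z = I, z = 2 + I.
  |I|² = 1 < 4 = 2², so this pole is inside the contour.
  |2 + I|² = 5 > 4 = 2², so this pole is outside the contour.

With P(z) = cos(2*z) and Q(z) = z^2 - 2*z - 2*I*z - 1 + 2*I, each pole is simple, so Res(f, z₀) = P(z₀)/Q'(z₀) with Q'(z) = 2*z - 2 - 2*I.
  Res(f, I) = P(I)/Q'(I) = (cosh(2))/(-2) = -cosh(2)/2

∮_C f(z) dz = 2πi · (-cosh(2)/2) = -I*pi*cosh(2)

Final answer: -I*pi*cosh(2)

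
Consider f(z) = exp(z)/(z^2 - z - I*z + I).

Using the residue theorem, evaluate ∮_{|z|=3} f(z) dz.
pi*(1 - I)*exp(I) + exp(1)*pi*(-1 + I)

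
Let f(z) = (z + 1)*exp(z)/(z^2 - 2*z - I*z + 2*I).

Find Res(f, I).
Write f(z) = P(z)/Q(z) with P(z) = (z + 1)*exp(z) and Q(z) = z^2 - 2*z - I*z + 2*I.
The denominator factors as Q(z) = (z - I)*(z - 2), so z = I is a simple zero of Q and P is analytic there; z = I is therefore a simple pole and
  Res(f, z₀) = P(z₀)/Q'(z₀).

Q'(z) = 2*z - 2 - I, so Q'(I) = -2 + I.
P(I) = (1 + I)*exp(I).

Res(f, I) = ((1 + I)*exp(I))/(-2 + I) = (-1/5 - 3*I/5)*exp(I)

Final answer: (-1/5 - 3*I/5)*exp(I)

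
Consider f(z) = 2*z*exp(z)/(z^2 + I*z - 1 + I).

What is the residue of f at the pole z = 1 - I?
Write f(z) = P(z)/Q(z) with P(z) = 2*z*exp(z) and Q(z) = z^2 + I*z - 1 + I.
The denominator factors as Q(z) = (z + 1)*(z - 1 + I), so z = 1 - I is a simple zero of Q and P is analytic there; z = 1 - I is therefore a simple pole and
  Res(f, z₀) = P(z₀)/Q'(z₀).

Q'(z) = 2*z + I, so Q'(1 - I) = 2 - I.
P(1 - I) = (2 - 2*I)*exp(1 - I).

Res(f, 1 - I) = ((2 - 2*I)*exp(1 - I))/(2 - I) = (6/5 - 2*I/5)*exp(1 - I)

Final answer: (6/5 - 2*I/5)*exp(1 - I)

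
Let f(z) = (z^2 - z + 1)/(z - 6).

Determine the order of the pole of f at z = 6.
Factor the denominator:
  z - 6 = (z - 6)

The numerator P(z) = z^2 - z + 1 has P(6) = 31 ≠ 0, so no factor of (z - 6) cancels.
Near z = 6 we can therefore write f(z) = g(z)/(z - 6) with g analytic at 6 and g(6) ≠ 0 (g is just the numerator).

Hence z = 6 is a pole of order 1.

Final answer: 1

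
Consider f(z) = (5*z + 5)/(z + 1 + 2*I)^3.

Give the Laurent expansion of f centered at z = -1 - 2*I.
Put w = z - (-1 - 2*I), i.e. z = w - 1 - 2*I. The denominator is w^3, so it suffices to rewrite the numerator in powers of w.

P(z) = 5*z + 5
P(w - 1 - 2*I) = -10*I + 5*w

Dividing each term by w^3:
  f = -10*I/w^3 + 5/w^2

Substituting back w = z + 1 + 2*I:
  f(z) = -10*I/(z + 1 + 2*I)^3 + 5/(z + 1 + 2*I)^2

The series is finite because the numerator is a polynomial; the negative powers form the principal part.

Final answer: -10*I/(z + 1 + 2*I)^3 + 5/(z + 1 + 2*I)^2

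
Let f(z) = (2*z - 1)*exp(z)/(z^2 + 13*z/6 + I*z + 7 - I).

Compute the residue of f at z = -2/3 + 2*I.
(26/37 + 108*I/185)*exp(-2/3 + 2*I)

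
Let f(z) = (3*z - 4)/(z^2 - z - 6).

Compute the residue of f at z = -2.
Write f(z) = P(z)/Q(z) with P(z) = 3*z - 4 and Q(z) = z^2 - z - 6.
The denominator factors as Q(z) = (z + 2)*(z - 3), so z = -2 is a simple zero of Q and P is analytic there; z = -2 is therefore a simple pole and
  Res(f, z₀) = P(z₀)/Q'(z₀).

Q'(z) = 2*z - 1, so Q'(-2) = -5.
P(-2) = -10.

Res(f, -2) = (-10)/(-5) = 2

Final answer: 2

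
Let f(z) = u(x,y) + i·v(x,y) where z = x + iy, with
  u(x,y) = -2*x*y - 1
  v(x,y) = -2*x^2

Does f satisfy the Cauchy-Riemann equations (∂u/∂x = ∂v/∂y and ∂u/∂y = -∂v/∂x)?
∂u/∂x = -2*y
∂v/∂y = 0
∂u/∂y = -2*x
∂v/∂x = -4*x
∂u/∂x ≠ ∂v/∂y and ∂u/∂y ≠ -∂v/∂x; the Cauchy-Riemann equations are not satisfied, so f is not analytic.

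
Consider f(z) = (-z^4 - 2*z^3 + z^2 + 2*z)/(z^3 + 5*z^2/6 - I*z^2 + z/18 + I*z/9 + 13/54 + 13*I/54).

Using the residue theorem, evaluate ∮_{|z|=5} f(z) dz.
By the residue theorem, ∮_C f(z) dz = 2πi · (sum of the residues of f at the poles inside |z| = 5).

The denominator factors as (z + 1/2 - I/3)*(z + 2/3 - I)*(z - 1/3 + I/3), so the singularities of f are simple poles at z = -1/2 + I/3, z = -2/3 + I, z = 1/3 - I/3.
  |-1/2 + I/3|² = 13/36 < 25 = 5², so this pole is inside the contour.
  |-2/3 + I|² = 13/9 < 25 = 5², so this pole is inside the contour.
  |1/3 - I/3|² = 2/9 < 25 = 5², so this pole is inside the contour.

With P(z) = -z^4 - 2*z^3 + z^2 + 2*z and Q(z) = z^3 + 5*z^2/6 - I*z^2 + z/18 + I*z/9 + 13/54 + 13*I/54, each pole is simple, so Res(f, z₀) = P(z₀)/Q'(z₀) with Q'(z) = 3*z^2 + 5*z/3 - 2*I*z + 1/18 + I/9.
  Res(f, -1/2 + I/3) = P(-1/2 + I/3)/Q'(-1/2 + I/3) = (-1105/1296)/(11/36 + 2*I/3) = -715/1476 + 130*I/123
  Res(f, -2/3 + I) = P(-2/3 + I)/Q'(-2/3 + I) = (-310/81 - 40*I/27)/(-13/18 - 8*I/9) = 28/9 - 16*I/9
  Res(f, 1/3 - I/3) = P(1/3 - I/3)/Q'(1/3 - I/3) = (70/81 - 20*I/27)/(-1/18 - 16*I/9) = 148/369 + 184*I/369

Sum of residues inside C: 109/36 - 2*I/9
∮_C f(z) dz = 2πi · (109/36 - 2*I/9) = pi*(4/9 + 109*I/18)

Final answer: pi*(4/9 + 109*I/18)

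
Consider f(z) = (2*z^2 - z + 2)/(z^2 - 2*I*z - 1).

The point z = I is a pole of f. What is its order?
Factor the denominator:
  z^2 - 2*I*z - 1 = (z - I)^2

The numerator P(z) = 2*z^2 - z + 2 has P(I) = -I ≠ 0, so no factor of (z - I) cancels.
Near z = I we can therefore write f(z) = g(z)/(z - I)^2 with g analytic at I and g(I) ≠ 0 (g is just the numerator).

Hence z = I is a pole of order 2.

Final answer: 2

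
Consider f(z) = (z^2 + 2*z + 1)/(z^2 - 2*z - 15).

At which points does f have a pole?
{-3, 5}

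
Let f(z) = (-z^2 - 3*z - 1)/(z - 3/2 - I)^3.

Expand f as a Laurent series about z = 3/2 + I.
Put w = z - (3/2 + I), i.e. z = w + 3/2 + I. The denominator is w^3, so it suffices to rewrite the numerator in powers of w.

P(z) = -z^2 - 3*z - 1
P(w + 3/2 + I) = -27/4 - 6*I + (-6 - 2*I)*w - w^2

Dividing each term by w^3:
  f = (-27/4 - 6*I)/w^3 + (-6 - 2*I)/w^2 - 1/w

Substituting back w = z - 3/2 - I:
  f(z) = (-27/4 - 6*I)/(z - 3/2 - I)^3 + (-6 - 2*I)/(z - 3/2 - I)^2 - 1/(z - 3/2 - I)

The series is finite because the numerator is a polynomial; the negative powers form the principal part, and the coefficient of 1/(z - 3/2 - I) gives Res(f, 3/2 + I) = -1.

Final answer: (-27/4 - 6*I)/(z - 3/2 - I)^3 + (-6 - 2*I)/(z - 3/2 - I)^2 - 1/(z - 3/2 - I)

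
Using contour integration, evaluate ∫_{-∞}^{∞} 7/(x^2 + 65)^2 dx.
7*sqrt(65)*pi/8450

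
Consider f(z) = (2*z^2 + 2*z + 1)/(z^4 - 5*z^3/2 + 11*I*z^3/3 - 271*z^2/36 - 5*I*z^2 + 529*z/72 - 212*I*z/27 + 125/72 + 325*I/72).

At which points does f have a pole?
The singularities of f are the zeros of the denominator. Factoring,
  z^4 - 5*z^3/2 + 11*I*z^3/3 - 271*z^2/36 - 5*I*z^2 + 529*z/72 - 212*I*z/27 + 125/72 + 325*I/72 = (z - 2/3 + I/2)*(z - 1/3 + I)*(z - 3 + 3*I/2)*(z + 3/2 + 2*I/3)
so the candidates are z = 2/3 - I/2, z = 1/3 - I, z = 3 - 3*I/2, z = -3/2 - 2*I/3.

Check the numerator P(z) = 2*z^2 + 2*z + 1 at each one:
  P(2/3 - I/2) = 49/18 - 7*I/3 ≠ 0, so z = 2/3 - I/2 is a (simple) pole.
  P(1/3 - I) = -1/9 - 10*I/3 ≠ 0, so z = 1/3 - I is a (simple) pole.
  P(3 - 3*I/2) = 41/2 - 21*I ≠ 0, so z = 3 - 3*I/2 is a (simple) pole.
  P(-3/2 - 2*I/3) = 29/18 + 8*I/3 ≠ 0, so z = -3/2 - 2*I/3 is a (simple) pole.

Poles of f: {-3/2 - 2*I/3, 1/3 - I, 2/3 - I/2, 3 - 3*I/2}

Final answer: {-3/2 - 2*I/3, 1/3 - I, 2/3 - I/2, 3 - 3*I/2}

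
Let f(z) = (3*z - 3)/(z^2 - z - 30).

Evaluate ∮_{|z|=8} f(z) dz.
6*I*pi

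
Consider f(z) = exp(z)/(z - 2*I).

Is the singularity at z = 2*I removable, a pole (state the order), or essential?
Write f(z) = g(z)/(z - 2*I) with g(z) = exp(z).
g is entire and g(2*I) = exp(2*I) ≠ 0, so no factor of (z - 2*I) cancels: the Laurent expansion of f about z = 2*I starts at the power -1, i.e. lim_{z→z₀} (z - z₀) f(z) = exp(2*I) is finite and nonzero.
So z = 2*I is a pole of order 1.

Final answer: pole of order 1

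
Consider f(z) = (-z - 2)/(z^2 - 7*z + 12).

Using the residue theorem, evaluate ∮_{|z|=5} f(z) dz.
By the residue theorem, ∮_C f(z) dz = 2πi · (sum of the residues of f at the poles inside |z| = 5).

The denominator factors as (z - 3)*(z - 4), so the singularities of f are simple poles at z = 3, z = 4.
  |3|² = 9 < 25 = 5², so this pole is inside the contour.
  |4|² = 16 < 25 = 5², so this pole is inside the contour.

With P(z) = -z - 2 and Q(z) = z^2 - 7*z + 12, each pole is simple, so Res(f, z₀) = P(z₀)/Q'(z₀) with Q'(z) = 2*z - 7.
  Res(f, 3) = P(3)/Q'(3) = (-5)/(-1) = 5
  Res(f, 4) = P(4)/Q'(4) = (-6)/(1) = -6

Sum of residues inside C: -1
∮_C f(z) dz = 2πi · (-1) = -2*I*pi

Final answer: -2*I*pi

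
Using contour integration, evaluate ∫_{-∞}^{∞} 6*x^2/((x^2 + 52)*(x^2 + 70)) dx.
pi*(-2*sqrt(13) + sqrt(70))/3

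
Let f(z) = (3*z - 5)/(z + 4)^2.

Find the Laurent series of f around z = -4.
Put w = z - (-4), i.e. z = w - 4. The denominator is w^2, so it suffices to rewrite the numerator in powers of w.

P(z) = 3*z - 5
P(w - 4) = -17 + 3*w

Dividing each term by w^2:
  f = -17/w^2 + 3/w

Substituting back w = z + 4:
  f(z) = -17/(z + 4)^2 + 3/(z + 4)

The series is finite because the numerator is a polynomial; the negative powers form the principal part, and the coefficient of 1/(z + 4) gives Res(f, -4) = 3.

Final answer: -17/(z + 4)^2 + 3/(z + 4)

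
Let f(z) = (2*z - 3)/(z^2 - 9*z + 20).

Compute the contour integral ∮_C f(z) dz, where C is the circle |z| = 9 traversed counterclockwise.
4*I*pi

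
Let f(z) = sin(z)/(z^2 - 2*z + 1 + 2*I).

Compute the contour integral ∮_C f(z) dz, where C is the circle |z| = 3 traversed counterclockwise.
By the residue theorem, ∮_C f(z) dz = 2πi · (sum of the residues of f at the poles inside |z| = 3).

The denominator factors as (z - I)*(z - 2 + I), so the singularities of f are simple poles at z = I, z = 2 - I.
  |I|² = 1 < 9 = 3², so this pole is inside the contour.
  |2 - I|² = 5 < 9 = 3², so this pole is inside the contour.

With P(z) = sin(z) and Q(z) = z^2 - 2*z + 1 + 2*I, each pole is simple, so Res(f, z₀) = P(z₀)/Q'(z₀) with Q'(z) = 2*z - 2.
  Res(f, I) = P(I)/Q'(I) = (I*sinh(1))/(-2 + 2*I) = (1/4 - I/4)*sinh(1)
  Res(f, 2 - I) = P(2 - I)/Q'(2 - I) = (sin(2 - I))/(2 - 2*I) = (1/4 + I/4)*sin(2 - I)

Sum of residues inside C: (1/4 - I/4)*sinh(1) + (1/4 + I/4)*sin(2 - I)
∮_C f(z) dz = 2πi · ((1/4 - I/4)*sinh(1) + (1/4 + I/4)*sin(2 - I)) = pi*(-1/2 + I/2)*sin(2 - I) + pi*(1/2 + I/2)*sinh(1)

Final answer: pi*(-1/2 + I/2)*sin(2 - I) + pi*(1/2 + I/2)*sinh(1)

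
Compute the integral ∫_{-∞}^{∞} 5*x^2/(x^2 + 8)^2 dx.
Let f(z) = 5*z^2/(z^2 + 8)^2. The denominator has no real zeros and deg Q - deg P = 2 ≥ 2, so the integral of f over the upper semicircle |z| = R tends to 0 as R → ∞. Closing the contour in the upper half-plane,
  ∫_{-∞}^{∞} f(x) dx = 2πi · Σ Res(f, z_k)  over the poles with Im z_k > 0.

Zeros of the denominator: z^2 + 8 = 0 gives z = ±2*sqrt(2)*I.
Upper half-plane: z = 2*sqrt(2)*I (a pole of order 2).

Write f(z) = g(z)/(z - 2*sqrt(2)*I)^2 with g(z) = 5*z^2/(z + 2*sqrt(2)*I)^2. For a double pole, Res(f, z₀) = g'(z₀):
  g'(z) = 20*sqrt(2)*I*z/(z + 2*sqrt(2)*I)^3
  Res(f, 2*sqrt(2)*I) = g'(2*sqrt(2)*I) = -5*sqrt(2)*I/16

∫_{-∞}^{∞} f(x) dx = 2πi · (-5*sqrt(2)*I/16) = 5*sqrt(2)*pi/8

Final answer: 5*sqrt(2)*pi/8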